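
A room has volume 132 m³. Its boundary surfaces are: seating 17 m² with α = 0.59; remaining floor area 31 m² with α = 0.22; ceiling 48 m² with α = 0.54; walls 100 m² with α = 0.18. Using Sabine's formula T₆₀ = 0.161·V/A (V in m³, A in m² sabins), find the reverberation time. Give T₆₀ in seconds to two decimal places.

0.35 s

Total absorption A = 17·0.59 + 31·0.22 + 48·0.54 + 100·0.18 = 60.77 m² sabins.
T₆₀ = 0.161 × 132 / 60.77 = 0.350 s.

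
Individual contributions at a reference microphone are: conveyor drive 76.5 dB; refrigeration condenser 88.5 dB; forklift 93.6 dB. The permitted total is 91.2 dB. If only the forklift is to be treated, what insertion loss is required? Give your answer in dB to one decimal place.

The untreated sources together contribute 10^(76.5/10) + 10^(88.5/10) = 7.526e+08, i.e. 88.77 dB.
The limit corresponds to 10^(91.2/10) = 1.318e+09; subtracting the fixed part leaves 5.656e+08 for the forklift, i.e. 87.53 dB.
So the forklift must be reduced from 93.6 to 87.53 dB: IL = 6.07 dB.

6.1 dB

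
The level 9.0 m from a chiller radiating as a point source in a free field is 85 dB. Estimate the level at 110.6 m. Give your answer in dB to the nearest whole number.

63 dB

Point-source attenuation: ΔL = 20·log₁₀(r₂/r₁) = 20·log₁₀(110.6/9.0) = 21.790 dB.
L₂ = 85 − 20·log₁₀(110.6/9.0) = 85 − 21.790 = 63.21 dB.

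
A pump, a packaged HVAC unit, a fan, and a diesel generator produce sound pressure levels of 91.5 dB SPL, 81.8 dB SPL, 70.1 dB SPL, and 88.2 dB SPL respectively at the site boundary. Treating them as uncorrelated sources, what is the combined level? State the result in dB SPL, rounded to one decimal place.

93.5 dB SPL

For uncorrelated sources the intensities add, so convert each level to linear form, sum, and take 10·log₁₀ of the total.
Σ 10^(L/10) = 10^(91.5/10) + 10^(81.8/10) + 10^(70.1/10) + 10^(88.2/10) = 2.235e+09.
L_total = 10·log₁₀(2.235e+09) = 93.49 dB SPL.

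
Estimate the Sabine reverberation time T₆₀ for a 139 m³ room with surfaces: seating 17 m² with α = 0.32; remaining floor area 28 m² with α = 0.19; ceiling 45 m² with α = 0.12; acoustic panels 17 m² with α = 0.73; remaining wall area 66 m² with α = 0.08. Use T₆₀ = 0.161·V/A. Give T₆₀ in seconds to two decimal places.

0.66 s

Total absorption A = 17·0.32 + 28·0.19 + 45·0.12 + 17·0.73 + 66·0.08 = 33.85 m² sabins.
T₆₀ = 0.161·V/A = 0.161·139/33.85 = 0.661 s.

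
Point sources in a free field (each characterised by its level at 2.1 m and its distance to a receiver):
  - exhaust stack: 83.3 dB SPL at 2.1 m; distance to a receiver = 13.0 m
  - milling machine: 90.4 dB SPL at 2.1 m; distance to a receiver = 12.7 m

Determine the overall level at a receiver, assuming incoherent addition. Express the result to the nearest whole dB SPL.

76 dB SPL

First find each source's level at the receiver (point-source: −20·log₁₀(r/r_ref)), then combine on an intensity basis.
exhaust stack: 83.3 − 20·log₁₀(13.0/2.1) = 83.3 − 15.83 = 67.47 dB SPL.
milling machine: 90.4 − 20·log₁₀(12.7/2.1) = 90.4 − 15.63 = 74.77 dB SPL.
Σ 10^(L/10) = 3.556e+07 → L_total = 10·log₁₀(3.556e+07) = 75.51 dB SPL.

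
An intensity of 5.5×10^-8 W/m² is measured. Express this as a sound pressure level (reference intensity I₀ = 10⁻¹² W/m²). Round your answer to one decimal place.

I/I₀ = 5.5×10^-8/10⁻¹² = 5.5×10^4, and L = 10·log₁₀(I/I₀).
L = 10·(0.7404 + 4) = 47.40 dB.

47.4 dB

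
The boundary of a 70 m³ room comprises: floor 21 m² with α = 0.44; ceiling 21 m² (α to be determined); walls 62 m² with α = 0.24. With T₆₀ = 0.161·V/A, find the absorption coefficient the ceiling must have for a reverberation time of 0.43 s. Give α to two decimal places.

0.10

Required total absorption A = 0.161·70/0.43 = 26.21 m².
Absorption from the other surfaces = 21·0.44 + 62·0.24 = 24.12 m², so the ceiling must supply 2.09 m² over 21 m².
α = 2.09/21 = 0.099.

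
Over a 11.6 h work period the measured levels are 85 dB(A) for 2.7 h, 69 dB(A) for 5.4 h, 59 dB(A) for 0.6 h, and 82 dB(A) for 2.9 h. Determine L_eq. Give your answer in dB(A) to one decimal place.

80.7 dB(A)

Weight each interval's intensity by its duration and average over T = 11.6 h:
Σ tᵢ·10^(Lᵢ/10) = 2.7·10^(85/10) + 5.4·10^(69/10) + 0.6·10^(59/10) + 2.9·10^(82/10) = 1.357e+09.
L_eq = 10·log₁₀(1.357e+09/11.6) = 80.68 dB(A).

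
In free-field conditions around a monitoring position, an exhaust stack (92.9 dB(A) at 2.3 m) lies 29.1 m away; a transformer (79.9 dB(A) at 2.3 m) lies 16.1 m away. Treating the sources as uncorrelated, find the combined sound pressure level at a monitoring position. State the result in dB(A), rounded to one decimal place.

Propagate each source to the receiver with L = L_ref − 20·log₁₀(r/r_ref), then add intensities.
exhaust stack: 92.9 − 20·log₁₀(29.1/2.3) = 92.9 − 22.04 = 70.86 dB(A).
transformer: 79.9 − 20·log₁₀(16.1/2.3) = 79.9 − 16.90 = 63.00 dB(A).
Σ 10^(L/10) = 1.417e+07 → L_total = 10·log₁₀(1.417e+07) = 71.52 dB(A).

71.5 dB(A)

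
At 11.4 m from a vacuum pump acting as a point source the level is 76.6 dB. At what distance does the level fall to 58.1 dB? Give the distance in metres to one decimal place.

95.9 m

For a point source L₁ − L₂ = 20·log₁₀(r₂/r₁), so r₂ = r₁·10^((L₁−L₂)/20).
r₂ = 11.4·10^((76.6−58.1)/20) = 11.4·10^(18.5/20) = 95.92 m.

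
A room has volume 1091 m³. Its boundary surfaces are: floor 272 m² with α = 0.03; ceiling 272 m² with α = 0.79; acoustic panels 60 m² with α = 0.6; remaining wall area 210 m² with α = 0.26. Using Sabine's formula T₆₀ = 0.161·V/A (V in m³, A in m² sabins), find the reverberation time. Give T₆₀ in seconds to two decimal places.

Summing Sᵢαᵢ: 272·0.03 + 272·0.79 + 60·0.6 + 210·0.26 = 313.64 m².
T₆₀ = 0.161 × 1091 / 313.64 = 0.560 s.

0.56 s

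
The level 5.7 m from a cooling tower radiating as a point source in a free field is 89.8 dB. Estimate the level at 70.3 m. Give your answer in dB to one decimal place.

68.0 dB

Spherical spreading from a point source gives a 20·log₁₀(r₂/r₁) drop.
L₂ = 89.8 − 20·log₁₀(70.3/5.7) = 89.8 − 21.822 = 67.98 dB.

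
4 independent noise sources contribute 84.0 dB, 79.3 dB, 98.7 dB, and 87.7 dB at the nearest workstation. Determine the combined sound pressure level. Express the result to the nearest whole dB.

99 dB

For uncorrelated sources the intensities add, so convert each level to linear form, sum, and take 10·log₁₀ of the total.
Σ 10^(L/10) = 10^(84.0/10) + 10^(79.3/10) + 10^(98.7/10) + 10^(87.7/10) = 8.338e+09.
L_total = 10·log₁₀(8.338e+09) = 99.21 dB.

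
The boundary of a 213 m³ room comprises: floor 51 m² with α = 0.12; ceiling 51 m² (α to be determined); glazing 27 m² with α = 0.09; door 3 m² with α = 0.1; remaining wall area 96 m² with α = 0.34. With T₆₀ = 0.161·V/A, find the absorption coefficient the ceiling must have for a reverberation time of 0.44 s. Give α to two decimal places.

0.71

Required total absorption A = 0.161·213/0.44 = 77.94 m².
Absorption from the other surfaces = 51·0.12 + 27·0.09 + 3·0.1 + 96·0.34 = 41.49 m², so the ceiling must supply 36.45 m² over 51 m².
α = 36.45/51 = 0.715.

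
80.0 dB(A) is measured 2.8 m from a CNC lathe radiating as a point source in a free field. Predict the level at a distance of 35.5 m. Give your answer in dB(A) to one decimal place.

57.9 dB(A)

For a point source, L₂ = L₁ − 20·log₁₀(r₂/r₁).
L₂ = 80.0 − 20·log₁₀(35.5/2.8) = 80.0 − 22.061 = 57.94 dB(A).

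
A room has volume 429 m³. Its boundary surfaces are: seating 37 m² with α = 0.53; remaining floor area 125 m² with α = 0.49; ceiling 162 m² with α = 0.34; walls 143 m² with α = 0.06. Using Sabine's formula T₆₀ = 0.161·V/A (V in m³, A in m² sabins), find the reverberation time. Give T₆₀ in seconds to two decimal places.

0.48 s

A = Σ Sᵢαᵢ = 37·0.53 + 125·0.49 + 162·0.34 + 143·0.06 = 144.52 m².
T₆₀ = 0.161 × 429 / 144.52 = 0.478 s.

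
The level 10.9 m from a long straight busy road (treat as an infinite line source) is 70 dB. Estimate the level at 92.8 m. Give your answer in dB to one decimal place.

For a line source, L₂ = L₁ − 10·log₁₀(r₂/r₁).
L₂ = 70 − 10·log₁₀(92.8/10.9) = 70 − 9.301 = 60.70 dB.

60.7 dB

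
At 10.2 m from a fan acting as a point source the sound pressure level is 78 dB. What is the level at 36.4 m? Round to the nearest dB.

Point-source attenuation: ΔL = 20·log₁₀(r₂/r₁) = 20·log₁₀(36.4/10.2) = 11.050 dB.
L₂ = 78 − 20·log₁₀(36.4/10.2) = 78 − 11.050 = 66.95 dB.

67 dB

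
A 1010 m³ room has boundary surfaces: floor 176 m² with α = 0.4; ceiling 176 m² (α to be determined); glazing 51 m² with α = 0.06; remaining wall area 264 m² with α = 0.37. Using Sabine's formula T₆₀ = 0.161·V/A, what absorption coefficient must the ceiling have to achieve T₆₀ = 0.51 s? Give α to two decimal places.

0.84

Required total absorption A = 0.161·1010/0.51 = 318.84 m².
Absorption from the other surfaces = 176·0.4 + 51·0.06 + 264·0.37 = 171.14 m², so the ceiling must supply 147.70 m² over 176 m².
α = 147.70/176 = 0.839.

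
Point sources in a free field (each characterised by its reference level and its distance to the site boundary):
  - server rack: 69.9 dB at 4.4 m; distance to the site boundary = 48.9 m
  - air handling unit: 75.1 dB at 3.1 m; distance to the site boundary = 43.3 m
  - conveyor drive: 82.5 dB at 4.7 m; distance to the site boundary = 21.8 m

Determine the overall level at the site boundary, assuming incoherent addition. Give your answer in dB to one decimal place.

Propagate each source to the receiver with L = L_ref − 20·log₁₀(r/r_ref), then add intensities.
server rack: 69.9 − 20·log₁₀(48.9/4.4) = 69.9 − 20.92 = 48.98 dB.
air handling unit: 75.1 − 20·log₁₀(43.3/3.1) = 75.1 − 22.90 = 52.20 dB.
conveyor drive: 82.5 − 20·log₁₀(21.8/4.7) = 82.5 − 13.33 = 69.17 dB.
Σ 10^(L/10) = 8.511e+06 → L_total = 10·log₁₀(8.511e+06) = 69.30 dB.

69.3 dB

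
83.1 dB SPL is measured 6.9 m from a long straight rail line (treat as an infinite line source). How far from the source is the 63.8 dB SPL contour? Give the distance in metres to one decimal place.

Line-source spreading drops the level by 10·log₁₀(r₂/r₁); inverting, r₂/r₁ = 10^(ΔL/10).
r₂ = 6.9·10^((83.1−63.8)/10) = 6.9·10^(19.3/10) = 587.29 m.

587.3 m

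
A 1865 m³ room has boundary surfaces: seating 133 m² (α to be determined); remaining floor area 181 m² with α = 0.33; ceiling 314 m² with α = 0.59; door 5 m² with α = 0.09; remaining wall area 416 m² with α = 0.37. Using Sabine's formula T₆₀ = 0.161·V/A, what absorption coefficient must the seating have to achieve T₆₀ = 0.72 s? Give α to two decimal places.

Required total absorption A = 0.161·1865/0.72 = 417.03 m².
Absorption from the other surfaces = 181·0.33 + 314·0.59 + 5·0.09 + 416·0.37 = 399.36 m², so the seating must supply 17.67 m² over 133 m².
α = 17.67/133 = 0.133.

0.13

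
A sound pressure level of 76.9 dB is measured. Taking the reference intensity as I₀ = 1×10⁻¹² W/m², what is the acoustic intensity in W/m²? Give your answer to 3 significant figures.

L = 10·log₁₀(I/I₀) ⇒ I = I₀·10^(L/10) = 10⁻¹² × 10^7.69.

4.90e-05 W/m²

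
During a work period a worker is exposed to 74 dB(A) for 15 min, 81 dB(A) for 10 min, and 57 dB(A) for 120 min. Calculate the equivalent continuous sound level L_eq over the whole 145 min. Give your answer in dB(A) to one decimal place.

The energy average is taken in the linear domain: L_eq = 10·log₁₀[(Σ tᵢ·10^(Lᵢ/10))/T], T = 145 min.
Σ tᵢ·10^(Lᵢ/10) = 15·10^(74/10) + 10·10^(81/10) + 120·10^(57/10) = 1.696e+09.
L_eq = 10·log₁₀(1.696e+09/145) = 70.68 dB(A).

70.7 dB(A)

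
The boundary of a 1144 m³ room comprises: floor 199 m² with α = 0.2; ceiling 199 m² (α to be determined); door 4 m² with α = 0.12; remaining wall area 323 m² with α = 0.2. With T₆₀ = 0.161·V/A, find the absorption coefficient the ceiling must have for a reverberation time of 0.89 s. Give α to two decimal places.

Required total absorption A = 0.161·1144/0.89 = 206.95 m².
Absorption from the other surfaces = 199·0.2 + 4·0.12 + 323·0.2 = 104.88 m², so the ceiling must supply 102.07 m² over 199 m².
α = 102.07/199 = 0.513.

0.51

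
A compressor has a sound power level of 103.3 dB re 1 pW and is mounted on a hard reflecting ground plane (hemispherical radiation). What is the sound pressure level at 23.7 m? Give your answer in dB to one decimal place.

67.8 dB

L_p = L_w − 10·log₁₀(2π·r²) with r = 23.7 m.
2π·r² = 3529 m², 10·log₁₀ of that is 35.477 dB.
L_p = 103.3 − 35.477 = 67.82 dB.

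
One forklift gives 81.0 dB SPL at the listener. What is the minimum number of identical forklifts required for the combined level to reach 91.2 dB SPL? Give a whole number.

11

N identical sources give L₁ + 10·log₁₀ N, so require 10·log₁₀ N ≥ 91.2 − 81.0 = 10.2 dB.
N ≥ 10^(10.2/10) = 10.471, so N = 11.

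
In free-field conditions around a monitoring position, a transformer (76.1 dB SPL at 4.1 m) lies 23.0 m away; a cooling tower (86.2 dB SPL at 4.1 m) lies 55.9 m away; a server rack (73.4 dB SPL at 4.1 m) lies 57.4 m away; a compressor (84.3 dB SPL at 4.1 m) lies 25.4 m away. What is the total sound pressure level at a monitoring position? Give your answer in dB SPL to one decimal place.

70.3 dB SPL

First find each source's level at the receiver (point-source: −20·log₁₀(r/r_ref)), then combine on an intensity basis.
transformer: 76.1 − 20·log₁₀(23.0/4.1) = 76.1 − 14.98 = 61.12 dB SPL.
cooling tower: 86.2 − 20·log₁₀(55.9/4.1) = 86.2 − 22.69 = 63.51 dB SPL.
server rack: 73.4 − 20·log₁₀(57.4/4.1) = 73.4 − 22.92 = 50.48 dB SPL.
compressor: 84.3 − 20·log₁₀(25.4/4.1) = 84.3 − 15.84 = 68.46 dB SPL.
Σ 10^(L/10) = 1.066e+07 → L_total = 10·log₁₀(1.066e+07) = 70.28 dB SPL.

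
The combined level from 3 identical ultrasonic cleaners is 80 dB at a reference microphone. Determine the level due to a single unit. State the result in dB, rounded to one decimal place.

75.2 dB

3 equal contributions raise the level by 10·log₁₀ 3 = 4.771 dB, so each unit alone gives 80 − 4.771.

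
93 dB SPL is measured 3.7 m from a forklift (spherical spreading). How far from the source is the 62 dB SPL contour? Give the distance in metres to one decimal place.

131.3 m

Point-source spreading drops the level by 20·log₁₀(r₂/r₁); inverting, r₂/r₁ = 10^(ΔL/20).
r₂ = 3.7·10^((93−62)/20) = 3.7·10^(31.0/20) = 131.28 m.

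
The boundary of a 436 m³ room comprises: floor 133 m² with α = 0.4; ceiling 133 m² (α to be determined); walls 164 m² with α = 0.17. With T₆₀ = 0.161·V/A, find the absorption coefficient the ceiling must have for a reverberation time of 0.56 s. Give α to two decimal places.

From T₆₀ = 0.161·V/A, the target T₆₀ = 0.56 s needs A = 0.161·436/0.56 = 125.35 m².
Absorption from the other surfaces = 133·0.4 + 164·0.17 = 81.08 m², so the ceiling must supply 44.27 m² over 133 m².
α = 44.27/133 = 0.333.

0.33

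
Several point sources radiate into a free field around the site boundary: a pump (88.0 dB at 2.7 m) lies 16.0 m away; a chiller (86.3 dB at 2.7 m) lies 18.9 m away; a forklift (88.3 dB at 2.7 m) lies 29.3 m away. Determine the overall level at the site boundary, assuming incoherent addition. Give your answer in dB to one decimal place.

75.1 dB

Propagate each source to the receiver with L = L_ref − 20·log₁₀(r/r_ref), then add intensities.
pump: 88.0 − 20·log₁₀(16.0/2.7) = 88.0 − 15.46 = 72.54 dB.
chiller: 86.3 − 20·log₁₀(18.9/2.7) = 86.3 − 16.90 = 69.40 dB.
forklift: 88.3 − 20·log₁₀(29.3/2.7) = 88.3 − 20.71 = 67.59 dB.
Σ 10^(L/10) = 3.241e+07 → L_total = 10·log₁₀(3.241e+07) = 75.11 dB.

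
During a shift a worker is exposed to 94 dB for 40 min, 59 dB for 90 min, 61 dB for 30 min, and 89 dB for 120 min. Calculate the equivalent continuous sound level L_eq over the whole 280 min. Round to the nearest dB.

The energy average is taken in the linear domain: L_eq = 10·log₁₀[(Σ tᵢ·10^(Lᵢ/10))/T], T = 280 min.
Σ tᵢ·10^(Lᵢ/10) = 40·10^(94/10) + 90·10^(59/10) + 30·10^(61/10) + 120·10^(89/10) = 1.959e+11.
L_eq = 10·log₁₀(1.959e+11/280) = 88.45 dB.

88 dB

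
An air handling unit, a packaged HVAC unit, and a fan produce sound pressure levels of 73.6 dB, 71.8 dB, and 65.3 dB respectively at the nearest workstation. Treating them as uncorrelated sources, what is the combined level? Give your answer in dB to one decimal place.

For uncorrelated sources the intensities add, so convert each level to linear form, sum, and take 10·log₁₀ of the total.
Σ 10^(L/10) = 10^(73.6/10) + 10^(71.8/10) + 10^(65.3/10) = 4.143e+07.
L_total = 10·log₁₀(4.143e+07) = 76.17 dB.

76.2 dB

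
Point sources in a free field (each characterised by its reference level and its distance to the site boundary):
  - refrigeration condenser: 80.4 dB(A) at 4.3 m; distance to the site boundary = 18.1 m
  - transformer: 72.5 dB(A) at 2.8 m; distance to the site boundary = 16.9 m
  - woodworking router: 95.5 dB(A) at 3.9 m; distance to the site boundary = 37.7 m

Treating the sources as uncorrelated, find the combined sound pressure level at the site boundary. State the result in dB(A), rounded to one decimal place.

76.5 dB(A)

First find each source's level at the receiver (point-source: −20·log₁₀(r/r_ref)), then combine on an intensity basis.
refrigeration condenser: 80.4 − 20·log₁₀(18.1/4.3) = 80.4 − 12.48 = 67.92 dB(A).
transformer: 72.5 − 20·log₁₀(16.9/2.8) = 72.5 − 15.61 = 56.89 dB(A).
woodworking router: 95.5 − 20·log₁₀(37.7/3.9) = 95.5 − 19.71 = 75.79 dB(A).
Σ 10^(L/10) = 4.465e+07 → L_total = 10·log₁₀(4.465e+07) = 76.50 dB(A).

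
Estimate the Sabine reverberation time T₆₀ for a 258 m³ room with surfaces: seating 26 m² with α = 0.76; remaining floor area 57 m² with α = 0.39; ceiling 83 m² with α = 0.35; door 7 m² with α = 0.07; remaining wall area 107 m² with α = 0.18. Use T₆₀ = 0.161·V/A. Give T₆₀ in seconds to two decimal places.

Summing Sᵢαᵢ: 26·0.76 + 57·0.39 + 83·0.35 + 7·0.07 + 107·0.18 = 90.79 m².
T₆₀ = 0.161 × 258 / 90.79 = 0.458 s.

0.46 s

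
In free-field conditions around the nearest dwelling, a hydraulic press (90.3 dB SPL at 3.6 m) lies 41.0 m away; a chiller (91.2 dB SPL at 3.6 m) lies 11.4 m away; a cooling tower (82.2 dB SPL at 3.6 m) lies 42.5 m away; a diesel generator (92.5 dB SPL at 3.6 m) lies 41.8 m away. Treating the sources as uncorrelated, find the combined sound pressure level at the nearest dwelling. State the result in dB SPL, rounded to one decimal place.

Apply inverse-square spreading to bring every level to the receiver, then sum 10^(L/10).
hydraulic press: 90.3 − 20·log₁₀(41.0/3.6) = 90.3 − 21.13 = 69.17 dB SPL.
chiller: 91.2 − 20·log₁₀(11.4/3.6) = 91.2 − 10.01 = 81.19 dB SPL.
cooling tower: 82.2 − 20·log₁₀(42.5/3.6) = 82.2 − 21.44 = 60.76 dB SPL.
diesel generator: 92.5 − 20·log₁₀(41.8/3.6) = 92.5 − 21.30 = 71.20 dB SPL.
Σ 10^(L/10) = 1.541e+08 → L_total = 10·log₁₀(1.541e+08) = 81.88 dB SPL.

81.9 dB SPL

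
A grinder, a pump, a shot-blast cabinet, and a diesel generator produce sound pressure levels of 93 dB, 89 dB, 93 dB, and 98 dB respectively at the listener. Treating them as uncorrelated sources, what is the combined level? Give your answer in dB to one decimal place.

For uncorrelated sources the intensities add, so convert each level to linear form, sum, and take 10·log₁₀ of the total.
Σ 10^(L/10) = 10^(93/10) + 10^(89/10) + 10^(93/10) + 10^(98/10) = 1.109e+10.
L_total = 10·log₁₀(1.109e+10) = 100.45 dB.

100.5 dB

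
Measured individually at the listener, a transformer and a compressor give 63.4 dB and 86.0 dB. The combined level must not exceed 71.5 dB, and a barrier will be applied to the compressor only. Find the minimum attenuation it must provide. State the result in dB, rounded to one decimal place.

15.2 dB

Everything except the compressor sums to 10^(63.4/10) = 2.188e+06 in linear terms, 63.40 dB.
To meet 71.5 dB overall, the treated compressor may contribute at most 10^(71.5/10) − 2.188e+06 = 1.194e+07, i.e. 70.77 dB.
So the compressor must be reduced from 86.0 to 70.77 dB: IL = 15.23 dB.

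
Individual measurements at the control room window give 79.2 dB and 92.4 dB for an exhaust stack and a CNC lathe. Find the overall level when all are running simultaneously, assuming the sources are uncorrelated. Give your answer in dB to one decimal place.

Incoherent sources combine by intensity addition: L_total = 10·log₁₀(Σ 10^(L_i/10)).
Σ 10^(L/10) = 10^(79.2/10) + 10^(92.4/10) = 1.821e+09.
L_total = 10·log₁₀(1.821e+09) = 92.60 dB.

92.6 dB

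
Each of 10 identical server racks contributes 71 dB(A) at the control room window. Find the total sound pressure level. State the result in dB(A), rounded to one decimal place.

81.0 dB(A)

L_total = L₁ + 10·log₁₀ N for N identical incoherent sources.
L_total = 71 + 10·log₁₀(10) = 71 + 10.000 = 81.00 dB(A).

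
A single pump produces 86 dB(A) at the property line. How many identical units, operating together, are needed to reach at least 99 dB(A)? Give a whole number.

20

N identical sources give L₁ + 10·log₁₀ N, so require 10·log₁₀ N ≥ 99 − 86 = 13.0 dB.
N ≥ 10^(13.0/10) = 19.953, so N = 20.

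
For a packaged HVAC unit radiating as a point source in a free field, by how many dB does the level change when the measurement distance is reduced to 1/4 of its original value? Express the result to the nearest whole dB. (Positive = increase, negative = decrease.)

A point source loses 6 dB per doubling of distance; generally ΔL = −20·log₁₀(r₂/r₁).
ΔL = −20·log₁₀(0.25) = +12.04 dB.

+12 dB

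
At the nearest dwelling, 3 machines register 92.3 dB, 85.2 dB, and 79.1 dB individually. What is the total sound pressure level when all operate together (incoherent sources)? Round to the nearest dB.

Incoherent sources combine by intensity addition: L_total = 10·log₁₀(Σ 10^(L_i/10)).
Σ 10^(L/10) = 10^(92.3/10) + 10^(85.2/10) + 10^(79.1/10) = 2.111e+09.
L_total = 10·log₁₀(2.111e+09) = 93.24 dB.

93 dB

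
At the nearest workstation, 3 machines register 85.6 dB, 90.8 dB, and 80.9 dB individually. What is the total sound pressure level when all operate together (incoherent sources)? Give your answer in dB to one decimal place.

92.3 dB

For uncorrelated sources the intensities add, so convert each level to linear form, sum, and take 10·log₁₀ of the total.
Σ 10^(L/10) = 10^(85.6/10) + 10^(90.8/10) + 10^(80.9/10) = 1.688e+09.
L_total = 10·log₁₀(1.688e+09) = 92.27 dB.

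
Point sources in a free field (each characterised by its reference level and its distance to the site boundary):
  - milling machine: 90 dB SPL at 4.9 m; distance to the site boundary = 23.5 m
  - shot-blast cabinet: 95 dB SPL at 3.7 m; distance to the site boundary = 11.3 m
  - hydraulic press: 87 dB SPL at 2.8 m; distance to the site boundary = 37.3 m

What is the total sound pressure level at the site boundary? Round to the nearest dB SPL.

86 dB SPL

Propagate each source to the receiver with L = L_ref − 20·log₁₀(r/r_ref), then add intensities.
milling machine: 90 − 20·log₁₀(23.5/4.9) = 90 − 13.62 = 76.38 dB SPL.
shot-blast cabinet: 95 − 20·log₁₀(11.3/3.7) = 95 − 9.70 = 85.30 dB SPL.
hydraulic press: 87 − 20·log₁₀(37.3/2.8) = 87 − 22.49 = 64.51 dB SPL.
Σ 10^(L/10) = 3.853e+08 → L_total = 10·log₁₀(3.853e+08) = 85.86 dB SPL.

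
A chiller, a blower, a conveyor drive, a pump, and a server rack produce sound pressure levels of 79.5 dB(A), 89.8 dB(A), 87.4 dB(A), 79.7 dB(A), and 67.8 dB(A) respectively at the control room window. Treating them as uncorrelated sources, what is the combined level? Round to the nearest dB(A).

92 dB(A)

For uncorrelated sources the intensities add, so convert each level to linear form, sum, and take 10·log₁₀ of the total.
Σ 10^(L/10) = 10^(79.5/10) + 10^(89.8/10) + 10^(87.4/10) + 10^(79.7/10) + 10^(67.8/10) = 1.693e+09.
L_total = 10·log₁₀(1.693e+09) = 92.29 dB(A).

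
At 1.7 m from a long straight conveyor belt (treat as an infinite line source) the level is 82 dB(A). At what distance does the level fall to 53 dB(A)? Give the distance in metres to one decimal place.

For a line source L₁ − L₂ = 10·log₁₀(r₂/r₁), so r₂ = r₁·10^((L₁−L₂)/10).
r₂ = 1.7·10^((82−53)/10) = 1.7·10^(29.0/10) = 1350.36 m.

1350.4 m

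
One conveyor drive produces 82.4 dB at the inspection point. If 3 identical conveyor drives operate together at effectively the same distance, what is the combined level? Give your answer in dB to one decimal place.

N identical incoherent sources raise the level by 10·log₁₀ N.
L_total = 82.4 + 10·log₁₀(3) = 82.4 + 4.771 = 87.17 dB.

87.2 dB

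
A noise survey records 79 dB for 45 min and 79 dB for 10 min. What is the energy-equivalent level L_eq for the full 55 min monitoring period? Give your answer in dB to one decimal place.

79.0 dB

The energy average is taken in the linear domain: L_eq = 10·log₁₀[(Σ tᵢ·10^(Lᵢ/10))/T], T = 55 min.
Σ tᵢ·10^(Lᵢ/10) = 45·10^(79/10) + 10·10^(79/10) = 4.369e+09.
L_eq = 10·log₁₀(4.369e+09/55) = 79.00 dB.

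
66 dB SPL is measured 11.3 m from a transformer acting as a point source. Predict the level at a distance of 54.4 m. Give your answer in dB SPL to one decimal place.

Point-source attenuation: ΔL = 20·log₁₀(r₂/r₁) = 20·log₁₀(54.4/11.3) = 13.650 dB.
L₂ = 66 − 20·log₁₀(54.4/11.3) = 66 − 13.650 = 52.35 dB SPL.

52.3 dB SPL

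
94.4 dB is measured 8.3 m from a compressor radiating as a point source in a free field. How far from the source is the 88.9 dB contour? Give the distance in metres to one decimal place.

15.6 m

For a point source L₁ − L₂ = 20·log₁₀(r₂/r₁), so r₂ = r₁·10^((L₁−L₂)/20).
r₂ = 8.3·10^((94.4−88.9)/20) = 8.3·10^(5.5/20) = 15.63 m.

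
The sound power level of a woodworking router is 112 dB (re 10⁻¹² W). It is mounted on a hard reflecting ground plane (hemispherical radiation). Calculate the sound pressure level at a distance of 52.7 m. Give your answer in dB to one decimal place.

69.6 dB

The power spreads over a hemisphere of area 2π·r², so L_p = L_w − 10·log₁₀(2π·r²).
2π·r² = 1.745e+04 m², 10·log₁₀ of that is 42.418 dB.
L_p = 112 − 42.418 = 69.58 dB.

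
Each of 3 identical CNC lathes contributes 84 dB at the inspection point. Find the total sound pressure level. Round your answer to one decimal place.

88.8 dB

N identical incoherent sources raise the level by 10·log₁₀ N.
L_total = 84 + 10·log₁₀(3) = 84 + 4.771 = 88.77 dB.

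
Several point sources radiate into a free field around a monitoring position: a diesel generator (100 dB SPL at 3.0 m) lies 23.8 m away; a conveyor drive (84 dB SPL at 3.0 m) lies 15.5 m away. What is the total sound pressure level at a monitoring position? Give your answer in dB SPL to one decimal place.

82.3 dB SPL

Apply inverse-square spreading to bring every level to the receiver, then sum 10^(L/10).
diesel generator: 100 − 20·log₁₀(23.8/3.0) = 100 − 17.99 = 82.01 dB SPL.
conveyor drive: 84 − 20·log₁₀(15.5/3.0) = 84 − 14.26 = 69.74 dB SPL.
Σ 10^(L/10) = 1.683e+08 → L_total = 10·log₁₀(1.683e+08) = 82.26 dB SPL.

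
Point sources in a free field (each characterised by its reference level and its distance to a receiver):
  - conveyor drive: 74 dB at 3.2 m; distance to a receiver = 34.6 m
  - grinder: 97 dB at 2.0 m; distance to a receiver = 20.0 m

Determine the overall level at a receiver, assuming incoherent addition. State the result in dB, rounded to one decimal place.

Apply inverse-square spreading to bring every level to the receiver, then sum 10^(L/10).
conveyor drive: 74 − 20·log₁₀(34.6/3.2) = 74 − 20.68 = 53.32 dB.
grinder: 97 − 20·log₁₀(20.0/2.0) = 97 − 20.00 = 77.00 dB.
Σ 10^(L/10) = 5.033e+07 → L_total = 10·log₁₀(5.033e+07) = 77.02 dB.

77.0 dB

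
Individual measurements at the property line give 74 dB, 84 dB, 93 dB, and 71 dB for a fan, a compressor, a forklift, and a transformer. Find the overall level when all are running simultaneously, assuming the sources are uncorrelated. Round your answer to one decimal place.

For uncorrelated sources the intensities add, so convert each level to linear form, sum, and take 10·log₁₀ of the total.
Σ 10^(L/10) = 10^(74/10) + 10^(84/10) + 10^(93/10) + 10^(71/10) = 2.284e+09.
L_total = 10·log₁₀(2.284e+09) = 93.59 dB.

93.6 dB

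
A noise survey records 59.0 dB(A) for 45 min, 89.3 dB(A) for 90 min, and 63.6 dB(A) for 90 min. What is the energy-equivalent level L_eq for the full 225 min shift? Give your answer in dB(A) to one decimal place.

Weight each interval's intensity by its duration and average over T = 225 min:
Σ tᵢ·10^(Lᵢ/10) = 45·10^(59.0/10) + 90·10^(89.3/10) + 90·10^(63.6/10) = 7.684e+10.
L_eq = 10·log₁₀(7.684e+10/225) = 85.33 dB(A).

85.3 dB(A)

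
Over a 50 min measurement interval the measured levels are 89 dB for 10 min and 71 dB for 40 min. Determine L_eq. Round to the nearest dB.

82 dB

The energy average is taken in the linear domain: L_eq = 10·log₁₀[(Σ tᵢ·10^(Lᵢ/10))/T], T = 50 min.
Σ tᵢ·10^(Lᵢ/10) = 10·10^(89/10) + 40·10^(71/10) = 8.447e+09.
L_eq = 10·log₁₀(8.447e+09/50) = 82.28 dB.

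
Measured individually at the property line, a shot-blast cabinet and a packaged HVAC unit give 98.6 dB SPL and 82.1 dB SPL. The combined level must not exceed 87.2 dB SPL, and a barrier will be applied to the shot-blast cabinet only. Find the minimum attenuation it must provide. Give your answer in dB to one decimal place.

13.0 dB

The untreated sources together contribute 10^(82.1/10) = 1.622e+08, i.e. 82.10 dB SPL.
To meet 87.2 dB SPL overall, the treated shot-blast cabinet may contribute at most 10^(87.2/10) − 1.622e+08 = 3.626e+08, i.e. 85.59 dB SPL.
So the shot-blast cabinet must be reduced from 98.6 to 85.59 dB SPL: IL = 13.01 dB.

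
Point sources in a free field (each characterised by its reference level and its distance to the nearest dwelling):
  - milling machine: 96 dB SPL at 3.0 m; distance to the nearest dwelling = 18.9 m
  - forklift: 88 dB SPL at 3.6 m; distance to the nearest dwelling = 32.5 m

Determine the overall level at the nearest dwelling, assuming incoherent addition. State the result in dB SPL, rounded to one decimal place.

80.3 dB SPL

Propagate each source to the receiver with L = L_ref − 20·log₁₀(r/r_ref), then add intensities.
milling machine: 96 − 20·log₁₀(18.9/3.0) = 96 − 15.99 = 80.01 dB SPL.
forklift: 88 − 20·log₁₀(32.5/3.6) = 88 − 19.11 = 68.89 dB SPL.
Σ 10^(L/10) = 1.080e+08 → L_total = 10·log₁₀(1.080e+08) = 80.34 dB SPL.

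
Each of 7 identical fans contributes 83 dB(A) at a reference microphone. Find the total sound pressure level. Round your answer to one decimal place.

L_total = L₁ + 10·log₁₀ N for N identical incoherent sources.
L_total = 83 + 10·log₁₀(7) = 83 + 8.451 = 91.45 dB(A).

91.5 dB(A)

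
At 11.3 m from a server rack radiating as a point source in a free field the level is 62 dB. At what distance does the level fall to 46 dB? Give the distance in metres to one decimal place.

71.3 m

The 16.0 dB drop corresponds to a distance ratio of 10^(16.0/20) for a point source.
r₂ = 11.3·10^((62−46)/20) = 11.3·10^(16.0/20) = 71.30 m.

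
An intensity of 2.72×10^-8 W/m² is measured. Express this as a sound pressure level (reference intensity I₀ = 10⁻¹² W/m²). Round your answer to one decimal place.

44.3 dB

Dividing by I₀ shifts the exponent by 12: I/I₀ = 2.72×10^4.
L = 10·(0.4346 + 4) = 44.35 dB.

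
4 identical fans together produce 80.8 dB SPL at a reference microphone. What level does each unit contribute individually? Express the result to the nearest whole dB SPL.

75 dB SPL

4 equal contributions raise the level by 10·log₁₀ 4 = 6.021 dB, so each unit alone gives 80.8 − 6.021.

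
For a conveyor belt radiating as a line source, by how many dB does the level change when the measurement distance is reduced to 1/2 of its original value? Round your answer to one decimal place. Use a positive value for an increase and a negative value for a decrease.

With cylindrical spreading the level changes by −10·log₁₀(r₂/r₁).
ΔL = −10·log₁₀(0.5) = +3.01 dB.

+3.0 dB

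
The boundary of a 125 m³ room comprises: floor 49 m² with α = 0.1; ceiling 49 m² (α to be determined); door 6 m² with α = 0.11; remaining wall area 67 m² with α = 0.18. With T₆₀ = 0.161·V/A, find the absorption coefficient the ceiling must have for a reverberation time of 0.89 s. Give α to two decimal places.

From T₆₀ = 0.161·V/A, the target T₆₀ = 0.89 s needs A = 0.161·125/0.89 = 22.61 m².
Absorption from the other surfaces = 49·0.1 + 6·0.11 + 67·0.18 = 17.62 m², so the ceiling must supply 4.99 m² over 49 m².
α = 4.99/49 = 0.102.

0.10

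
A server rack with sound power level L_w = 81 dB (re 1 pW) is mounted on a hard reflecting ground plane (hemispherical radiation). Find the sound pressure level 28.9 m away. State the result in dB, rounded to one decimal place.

The power spreads over a hemisphere of area 2π·r², so L_p = L_w − 10·log₁₀(2π·r²).
2π·r² = 5248 m², 10·log₁₀ of that is 37.200 dB.
L_p = 81 − 37.200 = 43.80 dB.

43.8 dB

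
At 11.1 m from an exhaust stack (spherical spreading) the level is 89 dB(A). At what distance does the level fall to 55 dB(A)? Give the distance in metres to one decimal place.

556.3 m

The 34.0 dB drop corresponds to a distance ratio of 10^(34.0/20) for a point source.
r₂ = 11.1·10^((89−55)/20) = 11.1·10^(34.0/20) = 556.32 m.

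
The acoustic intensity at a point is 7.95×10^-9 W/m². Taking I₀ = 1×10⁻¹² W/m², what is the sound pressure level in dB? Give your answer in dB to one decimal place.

39.0 dB

Dividing by I₀ shifts the exponent by 12: I/I₀ = 7.95×10^3.
L = 10·(0.9004 + 3) = 39.00 dB.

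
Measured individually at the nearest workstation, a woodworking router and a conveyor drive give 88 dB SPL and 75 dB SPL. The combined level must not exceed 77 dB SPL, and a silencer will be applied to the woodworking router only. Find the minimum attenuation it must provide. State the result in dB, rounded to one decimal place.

Fixed contribution from the other source: Σ 10^(L/10) = 10^(75/10) = 3.162e+07 (75.00 dB SPL).
The limit corresponds to 10^(77/10) = 5.012e+07; subtracting the fixed part leaves 1.850e+07 for the woodworking router, i.e. 72.67 dB SPL.
Required insertion loss = 88 − 72.67 = 15.33 dB.

15.3 dB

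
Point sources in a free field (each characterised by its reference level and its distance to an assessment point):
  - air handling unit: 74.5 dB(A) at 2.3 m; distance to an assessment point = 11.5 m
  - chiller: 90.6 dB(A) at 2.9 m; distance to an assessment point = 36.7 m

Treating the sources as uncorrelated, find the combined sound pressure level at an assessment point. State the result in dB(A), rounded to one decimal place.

First find each source's level at the receiver (point-source: −20·log₁₀(r/r_ref)), then combine on an intensity basis.
air handling unit: 74.5 − 20·log₁₀(11.5/2.3) = 74.5 − 13.98 = 60.52 dB(A).
chiller: 90.6 − 20·log₁₀(36.7/2.9) = 90.6 − 22.05 = 68.55 dB(A).
Σ 10^(L/10) = 8.296e+06 → L_total = 10·log₁₀(8.296e+06) = 69.19 dB(A).

69.2 dB(A)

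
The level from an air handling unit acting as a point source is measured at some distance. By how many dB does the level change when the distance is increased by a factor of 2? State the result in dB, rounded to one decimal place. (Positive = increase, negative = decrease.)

-6.0 dB

Point-source spreading: ΔL = −20·log₁₀(r₂/r₁).
ΔL = −20·log₁₀(2) = -6.02 dB.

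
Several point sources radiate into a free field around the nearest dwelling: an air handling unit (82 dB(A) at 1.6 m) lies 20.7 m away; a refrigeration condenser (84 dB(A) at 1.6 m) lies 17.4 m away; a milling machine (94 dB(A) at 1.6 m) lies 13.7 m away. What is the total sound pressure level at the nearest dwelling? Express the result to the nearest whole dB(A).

Propagate each source to the receiver with L = L_ref − 20·log₁₀(r/r_ref), then add intensities.
air handling unit: 82 − 20·log₁₀(20.7/1.6) = 82 − 22.24 = 59.76 dB(A).
refrigeration condenser: 84 − 20·log₁₀(17.4/1.6) = 84 − 20.73 = 63.27 dB(A).
milling machine: 94 − 20·log₁₀(13.7/1.6) = 94 − 18.65 = 75.35 dB(A).
Σ 10^(L/10) = 3.733e+07 → L_total = 10·log₁₀(3.733e+07) = 75.72 dB(A).

76 dB(A)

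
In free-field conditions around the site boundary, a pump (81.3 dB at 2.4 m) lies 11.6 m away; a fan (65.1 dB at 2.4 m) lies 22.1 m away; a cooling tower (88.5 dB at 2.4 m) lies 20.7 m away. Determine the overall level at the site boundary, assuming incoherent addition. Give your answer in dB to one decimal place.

Apply inverse-square spreading to bring every level to the receiver, then sum 10^(L/10).
pump: 81.3 − 20·log₁₀(11.6/2.4) = 81.3 − 13.68 = 67.62 dB.
fan: 65.1 − 20·log₁₀(22.1/2.4) = 65.1 − 19.28 = 45.82 dB.
cooling tower: 88.5 − 20·log₁₀(20.7/2.4) = 88.5 − 18.72 = 69.78 dB.
Σ 10^(L/10) = 1.533e+07 → L_total = 10·log₁₀(1.533e+07) = 71.86 dB.

71.9 dB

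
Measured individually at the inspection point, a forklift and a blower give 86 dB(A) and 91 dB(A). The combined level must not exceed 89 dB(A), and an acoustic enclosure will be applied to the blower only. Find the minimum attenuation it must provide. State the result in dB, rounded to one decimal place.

5.0 dB

Fixed contribution from the other source: Σ 10^(L/10) = 10^(86/10) = 3.981e+08 (86.00 dB(A)).
To meet 89 dB(A) overall, the treated blower may contribute at most 10^(89/10) − 3.981e+08 = 3.962e+08, i.e. 85.98 dB(A).
So the blower must be reduced from 91 to 85.98 dB(A): IL = 5.02 dB.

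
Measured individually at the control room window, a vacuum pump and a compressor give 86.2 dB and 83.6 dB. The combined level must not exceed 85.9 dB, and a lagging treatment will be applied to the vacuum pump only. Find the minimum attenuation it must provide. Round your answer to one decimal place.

4.2 dB

Fixed contribution from the other source: Σ 10^(L/10) = 10^(83.6/10) = 2.291e+08 (83.60 dB).
To meet 85.9 dB overall, the treated vacuum pump may contribute at most 10^(85.9/10) − 2.291e+08 = 1.600e+08, i.e. 82.04 dB.
So the vacuum pump must be reduced from 86.2 to 82.04 dB: IL = 4.16 dB.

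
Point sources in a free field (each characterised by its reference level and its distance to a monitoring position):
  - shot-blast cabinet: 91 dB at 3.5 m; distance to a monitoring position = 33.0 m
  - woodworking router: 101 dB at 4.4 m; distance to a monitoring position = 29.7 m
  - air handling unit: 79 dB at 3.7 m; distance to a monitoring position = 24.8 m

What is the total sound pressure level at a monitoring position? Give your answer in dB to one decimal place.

Propagate each source to the receiver with L = L_ref − 20·log₁₀(r/r_ref), then add intensities.
shot-blast cabinet: 91 − 20·log₁₀(33.0/3.5) = 91 − 19.49 = 71.51 dB.
woodworking router: 101 − 20·log₁₀(29.7/4.4) = 101 − 16.59 = 84.41 dB.
air handling unit: 79 − 20·log₁₀(24.8/3.7) = 79 − 16.52 = 62.48 dB.
Σ 10^(L/10) = 2.922e+08 → L_total = 10·log₁₀(2.922e+08) = 84.66 dB.

84.7 dB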